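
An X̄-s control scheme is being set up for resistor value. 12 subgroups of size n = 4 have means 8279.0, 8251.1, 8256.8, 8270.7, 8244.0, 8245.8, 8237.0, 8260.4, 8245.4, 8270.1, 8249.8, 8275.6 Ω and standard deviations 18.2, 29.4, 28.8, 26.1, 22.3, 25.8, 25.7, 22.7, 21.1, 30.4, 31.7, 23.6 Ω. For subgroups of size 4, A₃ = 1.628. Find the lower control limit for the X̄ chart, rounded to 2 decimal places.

X̄̄ = (8279.0 + 8251.1 + 8256.8 + 8270.7 + 8244.0 + 8245.8 + 8237.0 + 8260.4 + 8245.4 + 8270.1 + 8249.8 + 8275.6) / 12 = 8257.1417
s̄ = (18.2 + 29.4 + 28.8 + 26.1 + 22.3 + 25.8 + 25.7 + 22.7 + 21.1 + 30.4 + 31.7 + 23.6) / 12 = 25.4833
LCL = X̄̄ − A₃·s̄ = 8257.1417 − 1.628 × 25.4833 = 8215.6548

8215.65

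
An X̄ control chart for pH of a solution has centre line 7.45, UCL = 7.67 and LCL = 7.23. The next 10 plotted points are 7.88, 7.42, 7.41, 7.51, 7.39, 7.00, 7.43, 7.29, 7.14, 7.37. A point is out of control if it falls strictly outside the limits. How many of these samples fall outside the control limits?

Compare each point to [7.23, 7.67]: sample 1 = 7.88 > UCL; sample 6 = 7.00 < LCL; sample 9 = 7.14 < LCL.

3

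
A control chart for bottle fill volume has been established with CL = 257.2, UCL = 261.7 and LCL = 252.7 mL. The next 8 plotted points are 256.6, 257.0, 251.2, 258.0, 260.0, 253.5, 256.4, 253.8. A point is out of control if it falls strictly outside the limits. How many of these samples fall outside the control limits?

1

Compare each point to [252.7, 261.7]: sample 3 = 251.2 < LCL.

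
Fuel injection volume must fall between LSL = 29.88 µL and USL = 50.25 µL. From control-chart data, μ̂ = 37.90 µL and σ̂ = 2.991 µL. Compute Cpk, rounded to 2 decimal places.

Cpu = (USL − μ̂) / (3σ̂) = (50.25 − 37.90) / (3 × 2.991) = 1.3764; Cpl = (μ̂ − LSL) / (3σ̂) = (37.90 − 29.88) / (3 × 2.991) = 0.8938; Cpk = min(Cpu, Cpl) = 0.8938

0.89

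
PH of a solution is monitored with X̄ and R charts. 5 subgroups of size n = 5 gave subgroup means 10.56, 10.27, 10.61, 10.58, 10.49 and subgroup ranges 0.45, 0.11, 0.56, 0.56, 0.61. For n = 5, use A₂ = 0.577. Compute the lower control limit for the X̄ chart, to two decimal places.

X̄̄ = (10.56 + 10.27 + 10.61 + 10.58 + 10.49) / 5 = 52.5100 / 5 = 10.5020
R̄ = (0.45 + 0.11 + 0.56 + 0.56 + 0.61) / 5 = 2.2900 / 5 = 0.4580
LCL = X̄̄ − A₂·R̄ = 10.5020 − 0.577 × 0.4580 = 10.2377

10.24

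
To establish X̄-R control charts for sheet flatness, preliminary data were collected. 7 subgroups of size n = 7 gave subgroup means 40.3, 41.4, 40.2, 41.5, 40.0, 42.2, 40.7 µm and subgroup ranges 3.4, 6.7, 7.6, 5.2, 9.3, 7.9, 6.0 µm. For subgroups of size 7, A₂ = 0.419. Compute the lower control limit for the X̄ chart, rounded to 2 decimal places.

38.14

X̄̄ = (40.3 + 41.4 + 40.2 + 41.5 + 40.0 + 42.2 + 40.7) / 7 = 286.3000 / 7 = 40.9000
R̄ = (3.4 + 6.7 + 7.6 + 5.2 + 9.3 + 7.9 + 6.0) / 7 = 46.1000 / 7 = 6.5857
LCL = X̄̄ − A₂·R̄ = 40.9000 − 0.419 × 6.5857 = 38.1406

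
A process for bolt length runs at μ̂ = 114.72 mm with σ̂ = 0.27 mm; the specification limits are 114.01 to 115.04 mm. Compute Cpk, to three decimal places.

Cpu = (USL − μ̂) / (3σ̂) = (115.04 − 114.72) / (3 × 0.27) = 0.3951; Cpl = (μ̂ − LSL) / (3σ̂) = (114.72 − 114.01) / (3 × 0.27) = 0.8765; Cpk = min(Cpu, Cpl) = 0.3951

0.395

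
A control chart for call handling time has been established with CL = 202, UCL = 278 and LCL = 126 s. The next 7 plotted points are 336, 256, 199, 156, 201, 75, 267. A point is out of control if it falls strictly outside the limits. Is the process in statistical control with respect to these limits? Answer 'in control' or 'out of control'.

out of control

Compare each point to [126, 278]: sample 1 = 336 > UCL; sample 6 = 75 < LCL.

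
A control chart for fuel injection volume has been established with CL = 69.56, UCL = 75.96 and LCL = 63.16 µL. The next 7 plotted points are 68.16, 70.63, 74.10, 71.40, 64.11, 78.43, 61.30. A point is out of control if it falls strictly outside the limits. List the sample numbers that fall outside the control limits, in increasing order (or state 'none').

6, 7

Compare each point to [63.16, 75.96]: sample 6 = 78.43 > UCL; sample 7 = 61.30 < LCL.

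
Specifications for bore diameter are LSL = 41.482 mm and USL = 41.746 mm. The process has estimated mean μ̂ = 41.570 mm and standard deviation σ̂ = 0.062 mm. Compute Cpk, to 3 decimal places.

Cpu = (USL − μ̂) / (3σ̂) = (41.746 − 41.570) / (3 × 0.062) = 0.9462; Cpl = (μ̂ − LSL) / (3σ̂) = (41.570 − 41.482) / (3 × 0.062) = 0.4731; Cpk = min(Cpu, Cpl) = 0.4731

0.473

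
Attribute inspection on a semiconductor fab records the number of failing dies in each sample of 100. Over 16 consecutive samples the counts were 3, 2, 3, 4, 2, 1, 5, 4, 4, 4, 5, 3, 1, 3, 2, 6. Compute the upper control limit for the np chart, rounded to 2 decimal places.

8.57

p̄ = Σdᵢ / (k·n) = 52 / (16 × 100) = 0.03250
UCL = np̄ + 3·√(np̄(1−p̄)) = 3.2500 + 3 × √(3.2500×0.96750) = 3.2500 + 3 × 1.7732 = 8.5697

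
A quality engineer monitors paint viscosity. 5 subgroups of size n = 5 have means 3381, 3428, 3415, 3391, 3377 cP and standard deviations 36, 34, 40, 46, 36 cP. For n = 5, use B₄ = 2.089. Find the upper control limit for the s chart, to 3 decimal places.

80.218

s̄ = (36 + 34 + 40 + 46 + 36) / 5 = 38.4000
UCL_s = B₄·s̄ = 2.089 × 38.4000 = 80.2176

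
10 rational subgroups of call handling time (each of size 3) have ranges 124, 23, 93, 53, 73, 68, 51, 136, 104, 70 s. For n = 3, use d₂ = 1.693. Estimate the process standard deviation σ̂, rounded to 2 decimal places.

R̄ = (124 + 23 + 93 + 53 + 73 + 68 + 51 + 136 + 104 + 70) / 10 = 79.5000
σ̂ = R̄ / d₂ = 79.5000 / 1.693 = 46.9581

46.96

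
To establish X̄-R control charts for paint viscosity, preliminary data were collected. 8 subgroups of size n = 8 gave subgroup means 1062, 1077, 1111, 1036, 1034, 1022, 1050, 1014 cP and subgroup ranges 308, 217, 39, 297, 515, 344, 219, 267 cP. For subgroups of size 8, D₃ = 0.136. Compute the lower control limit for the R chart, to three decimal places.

37.502

R̄ = (308 + 217 + 39 + 297 + 515 + 344 + 219 + 267) / 8 = 2206.0000 / 8 = 275.7500
LCL_R = D₃·R̄ = 0.136 × 275.7500 = 37.5020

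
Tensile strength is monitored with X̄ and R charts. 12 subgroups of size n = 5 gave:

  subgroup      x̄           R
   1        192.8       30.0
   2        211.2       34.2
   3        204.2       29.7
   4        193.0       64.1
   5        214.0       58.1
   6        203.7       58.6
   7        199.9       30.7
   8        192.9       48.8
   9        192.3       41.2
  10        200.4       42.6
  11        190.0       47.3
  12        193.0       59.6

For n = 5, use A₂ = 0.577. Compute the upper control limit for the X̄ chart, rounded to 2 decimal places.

X̄̄ = (192.8 + 211.2 + 204.2 + 193.0 + 214.0 + 203.7 + 199.9 + 192.9 + 192.3 + 200.4 + 190.0 + 193.0) / 12 = 2387.4000 / 12 = 198.9500
R̄ = (30.0 + 34.2 + 29.7 + 64.1 + 58.1 + 58.6 + 30.7 + 48.8 + 41.2 + 42.6 + 47.3 + 59.6) / 12 = 544.9000 / 12 = 45.4083
UCL = X̄̄ + A₂·R̄ = 198.9500 + 0.577 × 45.4083 = 225.1506

225.15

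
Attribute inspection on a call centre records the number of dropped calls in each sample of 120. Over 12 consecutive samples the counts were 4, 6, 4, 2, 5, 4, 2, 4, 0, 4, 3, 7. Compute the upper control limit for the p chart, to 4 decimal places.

0.0789

p̄ = Σdᵢ / (k·n) = 45 / (12 × 120) = 0.03125
UCL = p̄ + 3·√(p̄(1−p̄)/n) = 0.03125 + 3 × √(0.03125×0.96875/120) = 0.03125 + 3 × 0.01588 = 0.07890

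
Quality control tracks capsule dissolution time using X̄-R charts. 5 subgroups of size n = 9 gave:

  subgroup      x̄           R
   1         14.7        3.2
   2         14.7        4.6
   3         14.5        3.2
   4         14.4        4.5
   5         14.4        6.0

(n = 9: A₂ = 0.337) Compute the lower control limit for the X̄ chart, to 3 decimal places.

X̄̄ = (14.7 + 14.7 + 14.5 + 14.4 + 14.4) / 5 = 72.7000 / 5 = 14.5400
R̄ = (3.2 + 4.6 + 3.2 + 4.5 + 6.0) / 5 = 21.5000 / 5 = 4.3000
LCL = X̄̄ − A₂·R̄ = 14.5400 − 0.337 × 4.3000 = 13.0909

13.091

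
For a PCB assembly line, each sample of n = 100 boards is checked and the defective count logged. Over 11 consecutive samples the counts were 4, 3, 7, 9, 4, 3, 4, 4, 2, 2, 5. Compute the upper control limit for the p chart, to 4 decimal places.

0.1034

p̄ = Σdᵢ / (k·n) = 47 / (11 × 100) = 0.04273
UCL = p̄ + 3·√(p̄(1−p̄)/n) = 0.04273 + 3 × √(0.04273×0.95727/100) = 0.04273 + 3 × 0.02022 = 0.10340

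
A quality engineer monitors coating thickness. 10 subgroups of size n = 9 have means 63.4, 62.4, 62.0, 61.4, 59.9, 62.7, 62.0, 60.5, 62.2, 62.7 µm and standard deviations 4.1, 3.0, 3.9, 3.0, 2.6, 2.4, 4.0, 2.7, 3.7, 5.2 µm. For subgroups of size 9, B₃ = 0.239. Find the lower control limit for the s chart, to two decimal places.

0.83

s̄ = (4.1 + 3.0 + 3.9 + 3.0 + 2.6 + 2.4 + 4.0 + 2.7 + 3.7 + 5.2) / 10 = 3.4600
LCL_s = B₃·s̄ = 0.239 × 3.4600 = 0.8269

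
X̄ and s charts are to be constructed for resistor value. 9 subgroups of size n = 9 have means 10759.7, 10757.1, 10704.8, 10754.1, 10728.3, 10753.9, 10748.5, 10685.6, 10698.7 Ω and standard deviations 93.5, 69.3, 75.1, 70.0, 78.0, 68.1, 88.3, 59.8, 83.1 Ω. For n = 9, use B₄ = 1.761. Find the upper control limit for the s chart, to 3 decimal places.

134.071

s̄ = (93.5 + 69.3 + 75.1 + 70.0 + 78.0 + 68.1 + 88.3 + 59.8 + 83.1) / 9 = 76.1333
UCL_s = B₄·s̄ = 1.761 × 76.1333 = 134.0708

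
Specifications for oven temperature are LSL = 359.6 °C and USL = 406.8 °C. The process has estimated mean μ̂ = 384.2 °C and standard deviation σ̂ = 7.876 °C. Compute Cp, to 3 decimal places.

Cp = (USL − LSL) / (6σ̂) = (406.8 − 359.6) / (6 × 7.876) = 47.2000 / 47.2560 = 0.9988

0.999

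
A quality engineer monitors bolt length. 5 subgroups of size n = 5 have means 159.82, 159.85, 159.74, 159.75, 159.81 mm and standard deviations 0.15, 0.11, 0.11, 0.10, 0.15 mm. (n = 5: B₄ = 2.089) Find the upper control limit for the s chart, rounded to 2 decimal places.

0.26

s̄ = (0.15 + 0.11 + 0.11 + 0.10 + 0.15) / 5 = 0.1240
UCL_s = B₄·s̄ = 2.089 × 0.1240 = 0.2590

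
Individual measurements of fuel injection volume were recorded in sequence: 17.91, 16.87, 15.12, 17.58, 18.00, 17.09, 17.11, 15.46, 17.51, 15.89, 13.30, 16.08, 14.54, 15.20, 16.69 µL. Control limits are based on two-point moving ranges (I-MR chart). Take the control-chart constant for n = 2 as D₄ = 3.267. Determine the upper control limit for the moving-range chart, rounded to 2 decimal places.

Moving ranges: 1.04, 1.75, 2.46, 0.42, 0.91, 0.02, 1.65, 2.05, 1.62, 2.59, 2.78, 1.54, 0.66, 1.49; M̄R̄ = 20.9800 / 14 = 1.4986
UCL_MR = D₄·M̄R̄ = 3.267 × 1.4986 = 4.8958

4.90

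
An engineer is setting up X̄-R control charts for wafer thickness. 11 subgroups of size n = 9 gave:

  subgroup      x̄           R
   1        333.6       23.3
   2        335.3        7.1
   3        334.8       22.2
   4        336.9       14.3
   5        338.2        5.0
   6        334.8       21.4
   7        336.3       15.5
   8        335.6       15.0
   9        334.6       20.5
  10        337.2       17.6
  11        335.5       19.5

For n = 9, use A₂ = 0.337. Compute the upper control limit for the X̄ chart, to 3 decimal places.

341.267

X̄̄ = (333.6 + 335.3 + 334.8 + 336.9 + 338.2 + 334.8 + 336.3 + 335.6 + 334.6 + 337.2 + 335.5) / 11 = 3692.8000 / 11 = 335.7091
R̄ = (23.3 + 7.1 + 22.2 + 14.3 + 5.0 + 21.4 + 15.5 + 15.0 + 20.5 + 17.6 + 19.5) / 11 = 181.4000 / 11 = 16.4909
UCL = X̄̄ + A₂·R̄ = 335.7091 + 0.337 × 16.4909 = 341.2665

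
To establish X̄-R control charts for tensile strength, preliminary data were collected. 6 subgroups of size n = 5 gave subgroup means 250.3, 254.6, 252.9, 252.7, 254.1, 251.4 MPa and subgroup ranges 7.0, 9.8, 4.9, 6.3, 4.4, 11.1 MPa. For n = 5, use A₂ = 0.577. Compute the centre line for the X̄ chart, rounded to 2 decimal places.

252.67

X̄̄ = (250.3 + 254.6 + 252.9 + 252.7 + 254.1 + 251.4) / 6 = 1516.0000 / 6 = 252.6667
CL = X̄̄ = 252.6667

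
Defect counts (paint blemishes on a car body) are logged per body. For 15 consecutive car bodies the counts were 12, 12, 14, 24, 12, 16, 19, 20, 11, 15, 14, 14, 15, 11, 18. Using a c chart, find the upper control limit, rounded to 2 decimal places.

c̄ = (12 + 12 + 14 + 24 + 12 + 16 + 19 + 20 + 11 + 15 + 14 + 14 + 15 + 11 + 18) / 15 = 227 / 15 = 15.1333
UCL = c̄ + 3√c̄ = 15.1333 + 3 × √15.1333 = 15.1333 + 3 × 3.8902 = 26.8038

26.80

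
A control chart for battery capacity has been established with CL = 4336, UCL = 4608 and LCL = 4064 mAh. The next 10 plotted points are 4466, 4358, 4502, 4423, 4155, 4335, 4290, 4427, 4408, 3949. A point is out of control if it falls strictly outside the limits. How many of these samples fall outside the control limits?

Compare each point to [4064, 4608]: sample 10 = 3949 < LCL.

1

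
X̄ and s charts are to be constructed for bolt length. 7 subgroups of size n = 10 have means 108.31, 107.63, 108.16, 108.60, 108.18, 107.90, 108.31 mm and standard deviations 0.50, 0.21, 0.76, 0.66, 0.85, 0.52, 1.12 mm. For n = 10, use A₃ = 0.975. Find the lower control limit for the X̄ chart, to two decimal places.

107.51

X̄̄ = (108.31 + 107.63 + 108.16 + 108.60 + 108.18 + 107.90 + 108.31) / 7 = 108.1557
s̄ = (0.50 + 0.21 + 0.76 + 0.66 + 0.85 + 0.52 + 1.12) / 7 = 0.6600
LCL = X̄̄ − A₃·s̄ = 108.1557 − 0.975 × 0.6600 = 107.5122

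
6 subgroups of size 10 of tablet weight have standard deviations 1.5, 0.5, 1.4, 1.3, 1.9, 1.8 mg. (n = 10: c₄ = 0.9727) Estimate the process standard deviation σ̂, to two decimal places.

s̄ = (1.5 + 0.5 + 1.4 + 1.3 + 1.9 + 1.8) / 6 = 1.4000
σ̂ = s̄ / c₄ = 1.4000 / 0.9727 = 1.4393

1.44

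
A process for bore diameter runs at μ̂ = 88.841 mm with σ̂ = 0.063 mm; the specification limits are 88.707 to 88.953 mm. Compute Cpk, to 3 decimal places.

0.593

Cpu = (USL − μ̂) / (3σ̂) = (88.953 − 88.841) / (3 × 0.063) = 0.5926; Cpl = (μ̂ − LSL) / (3σ̂) = (88.841 − 88.707) / (3 × 0.063) = 0.7090; Cpk = min(Cpu, Cpl) = 0.5926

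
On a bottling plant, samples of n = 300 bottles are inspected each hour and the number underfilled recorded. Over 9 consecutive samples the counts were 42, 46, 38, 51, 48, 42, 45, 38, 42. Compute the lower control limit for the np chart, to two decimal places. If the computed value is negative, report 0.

p̄ = Σdᵢ / (k·n) = 392 / (9 × 300) = 0.14519
LCL = np̄ − 3·√(np̄(1−p̄)) = 43.5556 − 3 × 6.1018 = 25.2502

25.25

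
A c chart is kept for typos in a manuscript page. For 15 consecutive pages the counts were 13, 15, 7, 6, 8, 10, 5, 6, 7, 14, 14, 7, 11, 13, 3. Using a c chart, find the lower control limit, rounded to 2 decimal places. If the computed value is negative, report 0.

c̄ = (13 + 15 + 7 + 6 + 8 + 10 + 5 + 6 + 7 + 14 + 14 + 7 + 11 + 13 + 3) / 15 = 139 / 15 = 9.2667
LCL = c̄ − 3√c̄ = 9.2667 − 3 × 3.0441 = 0.1343

0.13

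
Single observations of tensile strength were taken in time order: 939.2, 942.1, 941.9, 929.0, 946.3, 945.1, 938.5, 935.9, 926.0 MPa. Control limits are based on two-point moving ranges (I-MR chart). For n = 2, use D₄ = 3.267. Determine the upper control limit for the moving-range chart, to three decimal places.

21.889

Moving ranges: 2.9, 0.2, 12.9, 17.3, 1.2, 6.6, 2.6, 9.9; M̄R̄ = 53.6000 / 8 = 6.7000
UCL_MR = D₄·M̄R̄ = 3.267 × 6.7000 = 21.8889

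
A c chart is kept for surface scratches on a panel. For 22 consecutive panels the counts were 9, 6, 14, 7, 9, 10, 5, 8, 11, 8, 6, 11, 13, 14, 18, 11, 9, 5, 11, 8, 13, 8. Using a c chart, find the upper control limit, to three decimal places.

19.084

c̄ = (9 + 6 + 14 + 7 + 9 + 10 + 5 + 8 + 11 + 8 + 6 + 11 + 13 + 14 + 18 + 11 + 9 + 5 + 11 + 8 + 13 + 8) / 22 = 214 / 22 = 9.7273
UCL = c̄ + 3√c̄ = 9.7273 + 3 × √9.7273 = 9.7273 + 3 × 3.1189 = 19.0838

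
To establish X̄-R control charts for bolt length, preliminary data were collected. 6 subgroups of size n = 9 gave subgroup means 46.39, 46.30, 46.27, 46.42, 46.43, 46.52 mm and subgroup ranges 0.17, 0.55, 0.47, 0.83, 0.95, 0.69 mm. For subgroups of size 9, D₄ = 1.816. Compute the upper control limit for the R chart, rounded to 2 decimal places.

1.11

R̄ = (0.17 + 0.55 + 0.47 + 0.83 + 0.95 + 0.69) / 6 = 3.6600 / 6 = 0.6100
UCL_R = D₄·R̄ = 1.816 × 0.6100 = 1.1078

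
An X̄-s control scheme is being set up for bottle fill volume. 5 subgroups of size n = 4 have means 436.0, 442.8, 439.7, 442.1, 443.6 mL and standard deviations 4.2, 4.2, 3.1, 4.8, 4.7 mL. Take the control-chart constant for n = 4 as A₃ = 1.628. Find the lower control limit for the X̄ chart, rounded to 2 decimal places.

X̄̄ = (436.0 + 442.8 + 439.7 + 442.1 + 443.6) / 5 = 440.8400
s̄ = (4.2 + 4.2 + 3.1 + 4.8 + 4.7) / 5 = 4.2000
LCL = X̄̄ − A₃·s̄ = 440.8400 − 1.628 × 4.2000 = 434.0024

434.00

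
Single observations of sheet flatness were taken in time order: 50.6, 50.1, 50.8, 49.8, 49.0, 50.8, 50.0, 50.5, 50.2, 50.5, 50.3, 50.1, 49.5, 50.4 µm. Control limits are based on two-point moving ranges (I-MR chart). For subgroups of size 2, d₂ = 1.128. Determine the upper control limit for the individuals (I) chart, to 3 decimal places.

X̄ = (50.6 + 50.1 + 50.8 + 49.8 + 49.0 + 50.8 + 50.0 + 50.5 + 50.2 + 50.5 + 50.3 + 50.1 + 49.5 + 50.4) / 14 = 50.1857
Moving ranges: 0.5, 0.7, 1.0, 0.8, 1.8, 0.8, 0.5, 0.3, 0.3, 0.2, 0.2, 0.6, 0.9; M̄R̄ = 8.6000 / 13 = 0.6615
UCL = X̄ + 3·M̄R̄/d₂ = 50.1857 + 3 × 0.6615 / 1.128 = 51.9451

51.945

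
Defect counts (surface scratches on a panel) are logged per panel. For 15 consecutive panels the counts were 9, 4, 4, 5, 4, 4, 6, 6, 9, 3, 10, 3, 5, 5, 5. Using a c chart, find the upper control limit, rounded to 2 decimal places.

12.48

c̄ = (9 + 4 + 4 + 5 + 4 + 4 + 6 + 6 + 9 + 3 + 10 + 3 + 5 + 5 + 5) / 15 = 82 / 15 = 5.4667
UCL = c̄ + 3√c̄ = 5.4667 + 3 × √5.4667 = 5.4667 + 3 × 2.3381 = 12.4809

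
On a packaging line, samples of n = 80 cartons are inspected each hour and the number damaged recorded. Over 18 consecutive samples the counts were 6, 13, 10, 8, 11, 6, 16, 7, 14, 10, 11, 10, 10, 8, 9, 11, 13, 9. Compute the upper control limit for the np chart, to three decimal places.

p̄ = Σdᵢ / (k·n) = 182 / (18 × 80) = 0.12639
UCL = np̄ + 3·√(np̄(1−p̄)) = 10.1111 + 3 × √(10.1111×0.87361) = 10.1111 + 3 × 2.9721 = 19.0273

19.027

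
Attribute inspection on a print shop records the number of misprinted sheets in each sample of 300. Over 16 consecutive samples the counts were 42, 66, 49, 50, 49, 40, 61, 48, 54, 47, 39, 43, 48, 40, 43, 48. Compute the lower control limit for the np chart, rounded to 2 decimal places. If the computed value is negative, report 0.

p̄ = Σdᵢ / (k·n) = 767 / (16 × 300) = 0.15979
LCL = np̄ − 3·√(np̄(1−p̄)) = 47.9375 − 3 × 6.3465 = 28.8981

28.90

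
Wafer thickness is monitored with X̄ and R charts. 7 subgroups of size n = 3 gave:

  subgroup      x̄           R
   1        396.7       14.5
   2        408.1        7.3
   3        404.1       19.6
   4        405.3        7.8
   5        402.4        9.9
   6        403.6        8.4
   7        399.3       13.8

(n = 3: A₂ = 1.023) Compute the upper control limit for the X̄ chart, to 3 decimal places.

414.667

X̄̄ = (396.7 + 408.1 + 404.1 + 405.3 + 402.4 + 403.6 + 399.3) / 7 = 2819.5000 / 7 = 402.7857
R̄ = (14.5 + 7.3 + 19.6 + 7.8 + 9.9 + 8.4 + 13.8) / 7 = 81.3000 / 7 = 11.6143
UCL = X̄̄ + A₂·R̄ = 402.7857 + 1.023 × 11.6143 = 414.6671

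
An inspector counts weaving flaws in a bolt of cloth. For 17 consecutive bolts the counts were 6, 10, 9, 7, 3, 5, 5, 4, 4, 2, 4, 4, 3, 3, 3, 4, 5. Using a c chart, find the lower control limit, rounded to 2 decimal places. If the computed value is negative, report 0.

0.00

c̄ = (6 + 10 + 9 + 7 + 3 + 5 + 5 + 4 + 4 + 2 + 4 + 4 + 3 + 3 + 3 + 4 + 5) / 17 = 81 / 17 = 4.7647
LCL = c̄ − 3√c̄ = 4.7647 − 3 × 2.1828 = -1.7838 → 0 (cannot be negative)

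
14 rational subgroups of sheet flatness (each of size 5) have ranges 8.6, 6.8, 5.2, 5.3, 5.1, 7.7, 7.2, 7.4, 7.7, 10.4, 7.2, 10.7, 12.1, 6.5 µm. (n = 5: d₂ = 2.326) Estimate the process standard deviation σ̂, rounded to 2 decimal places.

R̄ = (8.6 + 6.8 + 5.2 + 5.3 + 5.1 + 7.7 + 7.2 + 7.4 + 7.7 + 10.4 + 7.2 + 10.7 + 12.1 + 6.5) / 14 = 7.7071
σ̂ = R̄ / d₂ = 7.7071 / 2.326 = 3.3135

3.31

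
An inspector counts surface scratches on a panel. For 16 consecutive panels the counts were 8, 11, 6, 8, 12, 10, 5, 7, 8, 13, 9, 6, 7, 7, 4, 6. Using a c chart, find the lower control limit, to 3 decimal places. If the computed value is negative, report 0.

c̄ = (8 + 11 + 6 + 8 + 12 + 10 + 5 + 7 + 8 + 13 + 9 + 6 + 7 + 7 + 4 + 6) / 16 = 127 / 16 = 7.9375
LCL = c̄ − 3√c̄ = 7.9375 − 3 × 2.8174 = -0.5146 → 0 (cannot be negative)

0.000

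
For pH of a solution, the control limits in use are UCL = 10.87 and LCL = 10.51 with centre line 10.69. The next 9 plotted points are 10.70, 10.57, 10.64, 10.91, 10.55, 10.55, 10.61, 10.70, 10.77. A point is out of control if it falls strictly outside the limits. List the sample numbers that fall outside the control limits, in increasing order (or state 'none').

Compare each point to [10.51, 10.87]: sample 4 = 10.91 > UCL.

4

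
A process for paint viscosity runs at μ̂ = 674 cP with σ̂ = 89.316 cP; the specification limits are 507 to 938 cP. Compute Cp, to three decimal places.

0.804

Cp = (USL − LSL) / (6σ̂) = (938 − 507) / (6 × 89.316) = 431.0000 / 535.8960 = 0.8043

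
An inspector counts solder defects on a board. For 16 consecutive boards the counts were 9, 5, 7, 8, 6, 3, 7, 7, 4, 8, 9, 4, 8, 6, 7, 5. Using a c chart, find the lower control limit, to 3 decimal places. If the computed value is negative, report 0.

c̄ = (9 + 5 + 7 + 8 + 6 + 3 + 7 + 7 + 4 + 8 + 9 + 4 + 8 + 6 + 7 + 5) / 16 = 103 / 16 = 6.4375
LCL = c̄ − 3√c̄ = 6.4375 − 3 × 2.5372 = -1.1742 → 0 (cannot be negative)

0.000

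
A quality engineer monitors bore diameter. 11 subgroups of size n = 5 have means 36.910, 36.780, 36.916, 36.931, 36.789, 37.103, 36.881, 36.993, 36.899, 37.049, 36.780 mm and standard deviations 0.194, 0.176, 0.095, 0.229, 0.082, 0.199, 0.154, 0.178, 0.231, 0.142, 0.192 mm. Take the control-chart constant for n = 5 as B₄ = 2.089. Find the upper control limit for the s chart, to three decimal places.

s̄ = (0.194 + 0.176 + 0.095 + 0.229 + 0.082 + 0.199 + 0.154 + 0.178 + 0.231 + 0.142 + 0.192) / 11 = 0.1702
UCL_s = B₄·s̄ = 2.089 × 0.1702 = 0.3555

0.356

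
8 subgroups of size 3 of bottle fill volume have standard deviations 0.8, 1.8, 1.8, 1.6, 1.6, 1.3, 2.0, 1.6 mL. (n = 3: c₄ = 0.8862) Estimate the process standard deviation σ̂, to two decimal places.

1.76

s̄ = (0.8 + 1.8 + 1.8 + 1.6 + 1.6 + 1.3 + 2.0 + 1.6) / 8 = 1.5625
σ̂ = s̄ / c₄ = 1.5625 / 0.8862 = 1.7631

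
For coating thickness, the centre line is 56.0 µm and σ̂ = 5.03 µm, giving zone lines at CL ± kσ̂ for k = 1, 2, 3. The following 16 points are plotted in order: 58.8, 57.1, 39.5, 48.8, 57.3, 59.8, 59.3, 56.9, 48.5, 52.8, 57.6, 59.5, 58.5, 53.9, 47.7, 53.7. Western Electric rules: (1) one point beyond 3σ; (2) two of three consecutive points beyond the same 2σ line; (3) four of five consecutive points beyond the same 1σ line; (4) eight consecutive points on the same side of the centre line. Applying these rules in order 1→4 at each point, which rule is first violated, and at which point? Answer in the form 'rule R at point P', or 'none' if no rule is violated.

Zone of each point (C = within 1σ̂, B = 1σ̂–2σ̂, A = 2σ̂–3σ̂, * = beyond 3σ̂; sign = side of CL): 1:+C, 2:+C, 3:-*, 4:-B, 5:+C, 6:+C, 7:+C, 8:+C, 9:-B, 10:-C, 11:+C, 12:+C, 13:+C, 14:-C, 15:-B, 16:-C
Rule 1 (one point beyond the 3σ limits) is satisfied at point 3.

rule 1 at point 3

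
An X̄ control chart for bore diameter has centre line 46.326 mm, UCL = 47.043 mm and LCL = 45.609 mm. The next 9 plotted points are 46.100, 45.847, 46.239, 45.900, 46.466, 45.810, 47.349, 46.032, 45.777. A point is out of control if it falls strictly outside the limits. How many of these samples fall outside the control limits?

Compare each point to [45.609, 47.043]: sample 7 = 47.349 > UCL.

1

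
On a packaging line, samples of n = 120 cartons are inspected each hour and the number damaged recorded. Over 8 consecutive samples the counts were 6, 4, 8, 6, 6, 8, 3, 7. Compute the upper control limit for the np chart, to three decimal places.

13.162

p̄ = Σdᵢ / (k·n) = 48 / (8 × 120) = 0.05000
UCL = np̄ + 3·√(np̄(1−p̄)) = 6.0000 + 3 × √(6.0000×0.95000) = 6.0000 + 3 × 2.3875 = 13.1624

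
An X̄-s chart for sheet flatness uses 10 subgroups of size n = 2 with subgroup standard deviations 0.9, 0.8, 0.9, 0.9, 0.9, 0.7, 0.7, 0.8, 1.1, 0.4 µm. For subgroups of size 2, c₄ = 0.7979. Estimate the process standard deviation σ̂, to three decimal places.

1.015

s̄ = (0.9 + 0.8 + 0.9 + 0.9 + 0.9 + 0.7 + 0.7 + 0.8 + 1.1 + 0.4) / 10 = 0.8100
σ̂ = s̄ / c₄ = 0.8100 / 0.7979 = 1.0152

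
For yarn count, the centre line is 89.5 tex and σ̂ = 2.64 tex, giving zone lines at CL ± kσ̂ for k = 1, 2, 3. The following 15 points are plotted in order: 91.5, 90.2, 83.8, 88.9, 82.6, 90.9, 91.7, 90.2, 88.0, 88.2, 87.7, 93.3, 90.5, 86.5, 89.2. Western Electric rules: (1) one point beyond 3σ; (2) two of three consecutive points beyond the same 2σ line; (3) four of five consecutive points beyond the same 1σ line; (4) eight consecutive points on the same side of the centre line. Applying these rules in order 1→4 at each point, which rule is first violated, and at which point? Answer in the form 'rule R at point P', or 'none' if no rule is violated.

Zone of each point (C = within 1σ̂, B = 1σ̂–2σ̂, A = 2σ̂–3σ̂, * = beyond 3σ̂; sign = side of CL): 1:+C, 2:+C, 3:-A, 4:-C, 5:-A, 6:+C, 7:+C, 8:+C, 9:-C, 10:-C, 11:-C, 12:+B, 13:+C, 14:-B, 15:-C
Rule 2 (two of three consecutive points beyond the same 2σ limit) is satisfied at point 5.

rule 2 at point 5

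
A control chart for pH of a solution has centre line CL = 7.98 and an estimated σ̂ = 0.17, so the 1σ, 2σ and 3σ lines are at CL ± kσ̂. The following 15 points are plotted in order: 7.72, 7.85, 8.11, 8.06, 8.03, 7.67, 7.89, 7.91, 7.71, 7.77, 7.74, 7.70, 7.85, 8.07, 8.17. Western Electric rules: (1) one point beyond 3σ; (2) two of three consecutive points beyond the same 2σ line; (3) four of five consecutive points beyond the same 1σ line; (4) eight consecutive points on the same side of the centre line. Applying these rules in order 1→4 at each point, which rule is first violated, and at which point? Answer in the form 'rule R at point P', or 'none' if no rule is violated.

rule 3 at point 12

Zone of each point (C = within 1σ̂, B = 1σ̂–2σ̂, A = 2σ̂–3σ̂, * = beyond 3σ̂; sign = side of CL): 1:-B, 2:-C, 3:+C, 4:+C, 5:+C, 6:-B, 7:-C, 8:-C, 9:-B, 10:-B, 11:-B, 12:-B, 13:-C, 14:+C, 15:+B
Rule 3 (four of five consecutive points beyond the same 1σ limit) is satisfied at point 12.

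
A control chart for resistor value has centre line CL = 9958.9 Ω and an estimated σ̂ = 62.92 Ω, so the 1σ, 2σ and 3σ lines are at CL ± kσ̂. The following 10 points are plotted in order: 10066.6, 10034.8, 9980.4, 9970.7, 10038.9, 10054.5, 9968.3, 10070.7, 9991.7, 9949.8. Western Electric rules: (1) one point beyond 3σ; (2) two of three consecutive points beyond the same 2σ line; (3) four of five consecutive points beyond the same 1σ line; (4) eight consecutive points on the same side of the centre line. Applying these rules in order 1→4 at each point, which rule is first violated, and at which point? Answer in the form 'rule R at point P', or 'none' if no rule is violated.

Zone of each point (C = within 1σ̂, B = 1σ̂–2σ̂, A = 2σ̂–3σ̂, * = beyond 3σ̂; sign = side of CL): 1:+B, 2:+B, 3:+C, 4:+C, 5:+B, 6:+B, 7:+C, 8:+B, 9:+C, 10:-C
Rule 4 (eight consecutive points on the same side of the centre line) is satisfied at point 8.

rule 4 at point 8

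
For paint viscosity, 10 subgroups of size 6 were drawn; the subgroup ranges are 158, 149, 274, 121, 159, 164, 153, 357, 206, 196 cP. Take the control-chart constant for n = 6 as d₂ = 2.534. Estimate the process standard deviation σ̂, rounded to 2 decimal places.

R̄ = (158 + 149 + 274 + 121 + 159 + 164 + 153 + 357 + 206 + 196) / 10 = 193.7000
σ̂ = R̄ / d₂ = 193.7000 / 2.534 = 76.4404

76.44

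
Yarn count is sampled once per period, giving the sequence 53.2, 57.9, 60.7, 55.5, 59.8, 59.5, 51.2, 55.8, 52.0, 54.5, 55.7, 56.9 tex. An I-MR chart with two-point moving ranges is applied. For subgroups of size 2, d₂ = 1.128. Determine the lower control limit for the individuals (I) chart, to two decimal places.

46.65

X̄ = (53.2 + 57.9 + 60.7 + 55.5 + 59.8 + 59.5 + 51.2 + 55.8 + 52.0 + 54.5 + 55.7 + 56.9) / 12 = 56.0583
Moving ranges: 4.7, 2.8, 5.2, 4.3, 0.3, 8.3, 4.6, 3.8, 2.5, 1.2, 1.2; M̄R̄ = 38.9000 / 11 = 3.5364
LCL = X̄ − 3·M̄R̄/d₂ = 56.0583 − 3 × 3.5364 / 1.128 = 46.6531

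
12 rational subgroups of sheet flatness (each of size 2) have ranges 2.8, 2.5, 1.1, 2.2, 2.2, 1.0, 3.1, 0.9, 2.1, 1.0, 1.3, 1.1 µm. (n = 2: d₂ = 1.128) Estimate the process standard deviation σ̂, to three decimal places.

1.574

R̄ = (2.8 + 2.5 + 1.1 + 2.2 + 2.2 + 1.0 + 3.1 + 0.9 + 2.1 + 1.0 + 1.3 + 1.1) / 12 = 1.7750
σ̂ = R̄ / d₂ = 1.7750 / 1.128 = 1.5736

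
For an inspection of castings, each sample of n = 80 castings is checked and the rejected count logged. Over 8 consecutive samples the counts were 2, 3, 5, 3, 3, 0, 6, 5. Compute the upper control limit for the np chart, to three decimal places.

p̄ = Σdᵢ / (k·n) = 27 / (8 × 80) = 0.04219
UCL = np̄ + 3·√(np̄(1−p̄)) = 3.3750 + 3 × √(3.3750×0.95781) = 3.3750 + 3 × 1.7979 = 8.7688

8.769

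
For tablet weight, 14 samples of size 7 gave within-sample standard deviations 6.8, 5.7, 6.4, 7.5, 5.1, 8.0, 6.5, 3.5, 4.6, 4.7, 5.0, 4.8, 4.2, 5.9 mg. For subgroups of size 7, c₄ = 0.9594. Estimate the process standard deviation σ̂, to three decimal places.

5.859

s̄ = (6.8 + 5.7 + 6.4 + 7.5 + 5.1 + 8.0 + 6.5 + 3.5 + 4.6 + 4.7 + 5.0 + 4.8 + 4.2 + 5.9) / 14 = 5.6214
σ̂ = s̄ / c₄ = 5.6214 / 0.9594 = 5.8593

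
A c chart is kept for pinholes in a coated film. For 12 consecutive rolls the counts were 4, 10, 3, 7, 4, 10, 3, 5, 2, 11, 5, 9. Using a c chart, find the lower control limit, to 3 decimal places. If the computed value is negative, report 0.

0.000

c̄ = (4 + 10 + 3 + 7 + 4 + 10 + 3 + 5 + 2 + 11 + 5 + 9) / 12 = 73 / 12 = 6.0833
LCL = c̄ − 3√c̄ = 6.0833 − 3 × 2.4664 = -1.3160 → 0 (cannot be negative)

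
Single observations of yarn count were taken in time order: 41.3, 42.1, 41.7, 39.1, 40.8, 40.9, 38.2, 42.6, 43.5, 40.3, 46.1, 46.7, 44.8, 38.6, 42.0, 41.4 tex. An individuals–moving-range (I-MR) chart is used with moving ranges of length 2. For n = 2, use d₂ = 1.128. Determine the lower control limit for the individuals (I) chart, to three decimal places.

X̄ = (41.3 + 42.1 + 41.7 + 39.1 + 40.8 + 40.9 + 38.2 + 42.6 + 43.5 + 40.3 + 46.1 + 46.7 + 44.8 + 38.6 + 42.0 + 41.4) / 16 = 41.8813
Moving ranges: 0.8, 0.4, 2.6, 1.7, 0.1, 2.7, 4.4, 0.9, 3.2, 5.8, 0.6, 1.9, 6.2, 3.4, 0.6; M̄R̄ = 35.3000 / 15 = 2.3533
LCL = X̄ − 3·M̄R̄/d₂ = 41.8813 − 3 × 2.3533 / 1.128 = 35.6224

35.622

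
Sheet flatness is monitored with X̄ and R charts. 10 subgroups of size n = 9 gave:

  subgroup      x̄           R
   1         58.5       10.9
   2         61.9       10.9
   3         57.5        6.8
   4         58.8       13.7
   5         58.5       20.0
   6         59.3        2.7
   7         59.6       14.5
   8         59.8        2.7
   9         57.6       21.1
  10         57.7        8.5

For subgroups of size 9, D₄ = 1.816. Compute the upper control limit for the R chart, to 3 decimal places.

20.303

R̄ = (10.9 + 10.9 + 6.8 + 13.7 + 20.0 + 2.7 + 14.5 + 2.7 + 21.1 + 8.5) / 10 = 111.8000 / 10 = 11.1800
UCL_R = D₄·R̄ = 1.816 × 11.1800 = 20.3029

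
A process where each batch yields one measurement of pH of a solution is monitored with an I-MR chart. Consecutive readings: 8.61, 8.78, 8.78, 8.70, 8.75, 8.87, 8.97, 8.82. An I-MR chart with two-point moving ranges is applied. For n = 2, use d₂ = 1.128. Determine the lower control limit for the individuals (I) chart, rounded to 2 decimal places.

X̄ = (8.61 + 8.78 + 8.78 + 8.70 + 8.75 + 8.87 + 8.97 + 8.82) / 8 = 8.7850
Moving ranges: 0.17, 0.00, 0.08, 0.05, 0.12, 0.10, 0.15; M̄R̄ = 0.6700 / 7 = 0.0957
LCL = X̄ − 3·M̄R̄/d₂ = 8.7850 − 3 × 0.0957 / 1.128 = 8.5304

8.53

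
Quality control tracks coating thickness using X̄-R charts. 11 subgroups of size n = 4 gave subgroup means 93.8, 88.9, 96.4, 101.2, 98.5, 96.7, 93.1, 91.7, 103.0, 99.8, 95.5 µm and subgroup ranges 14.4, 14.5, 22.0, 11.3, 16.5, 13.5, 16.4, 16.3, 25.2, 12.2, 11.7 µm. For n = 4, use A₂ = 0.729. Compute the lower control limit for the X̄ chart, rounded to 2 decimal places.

84.70

X̄̄ = (93.8 + 88.9 + 96.4 + 101.2 + 98.5 + 96.7 + 93.1 + 91.7 + 103.0 + 99.8 + 95.5) / 11 = 1058.6000 / 11 = 96.2364
R̄ = (14.4 + 14.5 + 22.0 + 11.3 + 16.5 + 13.5 + 16.4 + 16.3 + 25.2 + 12.2 + 11.7) / 11 = 174.0000 / 11 = 15.8182
LCL = X̄̄ − A₂·R̄ = 96.2364 − 0.729 × 15.8182 = 84.7049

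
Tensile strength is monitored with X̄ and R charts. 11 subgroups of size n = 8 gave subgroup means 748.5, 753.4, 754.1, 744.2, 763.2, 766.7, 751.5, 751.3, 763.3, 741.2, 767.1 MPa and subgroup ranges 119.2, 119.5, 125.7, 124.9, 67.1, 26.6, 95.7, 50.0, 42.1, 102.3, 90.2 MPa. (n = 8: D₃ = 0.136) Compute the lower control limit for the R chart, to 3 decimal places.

11.910

R̄ = (119.2 + 119.5 + 125.7 + 124.9 + 67.1 + 26.6 + 95.7 + 50.0 + 42.1 + 102.3 + 90.2) / 11 = 963.3000 / 11 = 87.5727
LCL_R = D₃·R̄ = 0.136 × 87.5727 = 11.9099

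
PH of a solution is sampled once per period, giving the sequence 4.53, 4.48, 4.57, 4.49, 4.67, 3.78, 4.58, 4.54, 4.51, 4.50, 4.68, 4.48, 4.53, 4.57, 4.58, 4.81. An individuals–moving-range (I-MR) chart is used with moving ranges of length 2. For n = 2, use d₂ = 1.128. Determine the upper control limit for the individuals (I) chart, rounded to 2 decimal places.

5.03

X̄ = (4.53 + 4.48 + 4.57 + 4.49 + 4.67 + 3.78 + 4.58 + 4.54 + 4.51 + 4.50 + 4.68 + 4.48 + 4.53 + 4.57 + 4.58 + 4.81) / 16 = 4.5187
Moving ranges: 0.05, 0.09, 0.08, 0.18, 0.89, 0.80, 0.04, 0.03, 0.01, 0.18, 0.20, 0.05, 0.04, 0.01, 0.23; M̄R̄ = 2.8800 / 15 = 0.1920
UCL = X̄ + 3·M̄R̄/d₂ = 4.5187 + 3 × 0.1920 / 1.128 = 5.0294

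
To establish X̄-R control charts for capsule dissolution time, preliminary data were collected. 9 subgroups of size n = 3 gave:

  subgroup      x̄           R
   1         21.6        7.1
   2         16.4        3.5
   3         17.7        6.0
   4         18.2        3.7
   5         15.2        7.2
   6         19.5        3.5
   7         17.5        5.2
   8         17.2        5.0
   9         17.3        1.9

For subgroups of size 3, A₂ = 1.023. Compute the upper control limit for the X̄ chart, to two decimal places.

22.74

X̄̄ = (21.6 + 16.4 + 17.7 + 18.2 + 15.2 + 19.5 + 17.5 + 17.2 + 17.3) / 9 = 160.6000 / 9 = 17.8444
R̄ = (7.1 + 3.5 + 6.0 + 3.7 + 7.2 + 3.5 + 5.2 + 5.0 + 1.9) / 9 = 43.1000 / 9 = 4.7889
UCL = X̄̄ + A₂·R̄ = 17.8444 + 1.023 × 4.7889 = 22.7435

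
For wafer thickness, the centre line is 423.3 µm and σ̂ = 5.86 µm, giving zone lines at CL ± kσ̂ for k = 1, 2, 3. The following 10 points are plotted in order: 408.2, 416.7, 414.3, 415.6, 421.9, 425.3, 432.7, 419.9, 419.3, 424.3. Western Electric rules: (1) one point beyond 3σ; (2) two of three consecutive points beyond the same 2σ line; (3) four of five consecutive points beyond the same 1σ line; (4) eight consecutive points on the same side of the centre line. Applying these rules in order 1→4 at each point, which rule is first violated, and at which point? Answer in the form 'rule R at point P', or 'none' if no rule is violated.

Zone of each point (C = within 1σ̂, B = 1σ̂–2σ̂, A = 2σ̂–3σ̂, * = beyond 3σ̂; sign = side of CL): 1:-A, 2:-B, 3:-B, 4:-B, 5:-C, 6:+C, 7:+B, 8:-C, 9:-C, 10:+C
Rule 3 (four of five consecutive points beyond the same 1σ limit) is satisfied at point 4.

rule 3 at point 4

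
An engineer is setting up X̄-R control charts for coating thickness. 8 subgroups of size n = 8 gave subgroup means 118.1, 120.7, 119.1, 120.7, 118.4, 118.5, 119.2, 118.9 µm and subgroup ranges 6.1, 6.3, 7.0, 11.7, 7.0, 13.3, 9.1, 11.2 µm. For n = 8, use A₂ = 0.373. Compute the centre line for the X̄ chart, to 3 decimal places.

X̄̄ = (118.1 + 120.7 + 119.1 + 120.7 + 118.4 + 118.5 + 119.2 + 118.9) / 8 = 953.6000 / 8 = 119.2000
CL = X̄̄ = 119.2000

119.200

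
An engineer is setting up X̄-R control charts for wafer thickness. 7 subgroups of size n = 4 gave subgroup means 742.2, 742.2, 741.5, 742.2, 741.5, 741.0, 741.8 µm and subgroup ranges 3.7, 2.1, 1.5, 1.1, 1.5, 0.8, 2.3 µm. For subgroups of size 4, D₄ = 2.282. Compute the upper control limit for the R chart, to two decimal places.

R̄ = (3.7 + 2.1 + 1.5 + 1.1 + 1.5 + 0.8 + 2.3) / 7 = 13.0000 / 7 = 1.8571
UCL_R = D₄·R̄ = 2.282 × 1.8571 = 4.2380

4.24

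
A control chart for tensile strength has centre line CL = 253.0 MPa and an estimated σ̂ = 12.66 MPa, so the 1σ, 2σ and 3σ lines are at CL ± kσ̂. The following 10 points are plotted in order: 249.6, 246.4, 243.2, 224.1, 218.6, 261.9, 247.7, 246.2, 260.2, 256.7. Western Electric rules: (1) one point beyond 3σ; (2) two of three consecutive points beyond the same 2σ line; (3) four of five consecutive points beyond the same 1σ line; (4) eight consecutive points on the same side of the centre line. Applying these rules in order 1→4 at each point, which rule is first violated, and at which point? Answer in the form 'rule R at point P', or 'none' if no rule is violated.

rule 2 at point 5

Zone of each point (C = within 1σ̂, B = 1σ̂–2σ̂, A = 2σ̂–3σ̂, * = beyond 3σ̂; sign = side of CL): 1:-C, 2:-C, 3:-C, 4:-A, 5:-A, 6:+C, 7:-C, 8:-C, 9:+C, 10:+C
Rule 2 (two of three consecutive points beyond the same 2σ limit) is satisfied at point 5.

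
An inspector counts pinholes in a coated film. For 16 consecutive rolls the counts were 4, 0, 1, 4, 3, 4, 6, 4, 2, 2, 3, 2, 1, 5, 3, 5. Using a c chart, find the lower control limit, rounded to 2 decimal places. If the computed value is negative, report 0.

0.00

c̄ = (4 + 0 + 1 + 4 + 3 + 4 + 6 + 4 + 2 + 2 + 3 + 2 + 1 + 5 + 3 + 5) / 16 = 49 / 16 = 3.0625
LCL = c̄ − 3√c̄ = 3.0625 − 3 × 1.7500 = -2.1875 → 0 (cannot be negative)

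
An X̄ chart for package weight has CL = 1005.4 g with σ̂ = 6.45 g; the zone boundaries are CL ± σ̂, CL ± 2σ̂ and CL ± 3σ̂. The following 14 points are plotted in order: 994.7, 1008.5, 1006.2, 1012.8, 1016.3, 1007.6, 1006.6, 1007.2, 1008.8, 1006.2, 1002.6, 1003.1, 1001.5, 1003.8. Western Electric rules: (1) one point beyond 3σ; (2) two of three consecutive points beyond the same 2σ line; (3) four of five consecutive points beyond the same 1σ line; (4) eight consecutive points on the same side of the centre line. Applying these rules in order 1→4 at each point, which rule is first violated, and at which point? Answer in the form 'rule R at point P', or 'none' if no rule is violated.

rule 4 at point 9

Zone of each point (C = within 1σ̂, B = 1σ̂–2σ̂, A = 2σ̂–3σ̂, * = beyond 3σ̂; sign = side of CL): 1:-B, 2:+C, 3:+C, 4:+B, 5:+B, 6:+C, 7:+C, 8:+C, 9:+C, 10:+C, 11:-C, 12:-C, 13:-C, 14:-C
Rule 4 (eight consecutive points on the same side of the centre line) is satisfied at point 9.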